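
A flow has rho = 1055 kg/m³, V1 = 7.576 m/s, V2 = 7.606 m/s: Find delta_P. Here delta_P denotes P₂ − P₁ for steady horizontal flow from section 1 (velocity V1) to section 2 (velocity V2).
Formula: \Delta P = \frac{1}{2} \rho (V_1^2 - V_2^2)
delta_P = 0.5·1055·(7.576² − 7.606²)/1000 = -0.2403 kPa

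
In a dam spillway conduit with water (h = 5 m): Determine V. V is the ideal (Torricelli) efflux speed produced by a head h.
Formula: V = \sqrt{2 g h}
V = √(2·9.81·5) = 9.905 m/s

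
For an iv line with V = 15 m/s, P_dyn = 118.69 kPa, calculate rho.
Formula: P_{dyn} = \frac{1}{2} \rho V^2
Substituting knowns: 118.69 = 0.5·rho·15²/1000
Solving for rho: rho = 2·(118.69·1000)/15² = 1055 kg/m³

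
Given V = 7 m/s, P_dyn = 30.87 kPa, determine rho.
Formula: P_{dyn} = \frac{1}{2} \rho V^2
Substituting knowns: 30.87 = 0.5·rho·7²/1000
Solving for rho: rho = 2·(30.87·1000)/7² = 1260 kg/m³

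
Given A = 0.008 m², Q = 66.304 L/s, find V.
Formula: Q = A V
Substituting knowns: 66.304 = 0.008·V·1000
Solving for V: V = (66.304/1000)/0.008 = 8.288 m/s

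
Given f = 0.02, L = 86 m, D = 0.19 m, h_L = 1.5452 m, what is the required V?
Formula: h_L = f \frac{L}{D} \frac{V^2}{2g}
Substituting knowns: 1.5452 = 0.02·(86/0.19)·V²/(2·9.81)
Solving for V: V = √(1.5452·2·9.81/(0.02·(86/0.19))) = 1.83 m/s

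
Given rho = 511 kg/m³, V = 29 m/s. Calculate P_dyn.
Formula: P_{dyn} = \frac{1}{2} \rho V^2
P_dyn = 0.5·511·29²/1000 = 214.9 kPa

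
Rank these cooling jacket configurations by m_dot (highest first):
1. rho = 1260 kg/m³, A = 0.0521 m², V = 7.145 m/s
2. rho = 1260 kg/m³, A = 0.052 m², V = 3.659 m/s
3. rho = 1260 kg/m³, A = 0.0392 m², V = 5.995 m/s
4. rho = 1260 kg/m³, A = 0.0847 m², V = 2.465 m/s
Case 1: m_dot = 469 kg/s
Case 2: m_dot = 239.7 kg/s
Case 3: m_dot = 296.1 kg/s
Case 4: m_dot = 263.1 kg/s
Ranking (highest first): 1, 3, 4, 2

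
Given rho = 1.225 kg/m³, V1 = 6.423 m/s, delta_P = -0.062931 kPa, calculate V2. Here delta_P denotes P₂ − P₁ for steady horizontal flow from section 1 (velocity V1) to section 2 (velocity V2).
Formula: \Delta P = \frac{1}{2} \rho (V_1^2 - V_2^2)
Substituting knowns: -0.062931 = 0.5·1.225·(6.423² − V2²)/1000
Solving for V2: V2 = √(6.423² − 2·(-0.062931·1000)/1.225) = 12 m/s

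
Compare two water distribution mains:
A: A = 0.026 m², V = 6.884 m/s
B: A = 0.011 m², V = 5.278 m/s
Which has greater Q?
Q(A) = 179 L/s, Q(B) = 58.06 L/s. Answer: A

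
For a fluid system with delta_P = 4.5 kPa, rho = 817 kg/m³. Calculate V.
Formula: V = \sqrt{\frac{2 \Delta P}{\rho}}
V = √(2·(4.5·1000)/817) = 3.319 m/s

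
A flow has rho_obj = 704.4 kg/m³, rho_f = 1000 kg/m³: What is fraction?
Formula: f_{sub} = \frac{\rho_{obj}}{\rho_f}
fraction = 704.4/1000 = 0.7044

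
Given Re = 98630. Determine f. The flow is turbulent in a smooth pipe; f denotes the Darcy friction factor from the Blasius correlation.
Formula: f = \frac{0.316}{Re^{0.25}}
f = 0.316/98630^0.25 = 0.01783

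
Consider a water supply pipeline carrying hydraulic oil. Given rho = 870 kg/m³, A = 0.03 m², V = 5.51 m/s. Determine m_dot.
Formula: \dot{m} = \rho A V
m_dot = 870·0.03·5.51 = 143.8 kg/s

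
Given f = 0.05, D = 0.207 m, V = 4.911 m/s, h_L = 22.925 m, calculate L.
Formula: h_L = f \frac{L}{D} \frac{V^2}{2g}
Substituting knowns: 22.925 = 0.05·(L/0.207)·4.911²/(2·9.81)
Solving for L: L = 22.925·2·9.81·0.207/(0.05·4.911²) = 77.21 m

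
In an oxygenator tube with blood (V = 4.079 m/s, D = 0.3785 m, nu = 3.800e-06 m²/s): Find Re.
Formula: Re = \frac{V D}{\nu}
Re = 4.079·0.3785/3.800e-06 = 406290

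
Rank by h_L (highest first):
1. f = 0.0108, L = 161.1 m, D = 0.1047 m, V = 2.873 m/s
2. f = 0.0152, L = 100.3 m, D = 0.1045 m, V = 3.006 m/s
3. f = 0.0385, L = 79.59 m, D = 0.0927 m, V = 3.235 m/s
Case 1: h_L = 6.991 m
Case 2: h_L = 6.719 m
Case 3: h_L = 17.63 m
Ranking (highest first): 3, 1, 2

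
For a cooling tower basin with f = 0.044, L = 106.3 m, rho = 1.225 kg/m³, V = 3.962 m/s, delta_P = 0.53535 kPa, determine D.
Formula: \Delta P = f \frac{L}{D} \frac{\rho V^2}{2}
Substituting knowns: 0.53535 = 0.044·(106.3/D)·0.5·1.225·3.962²/1000
Solving for D: D = 0.044·106.3·0.5·1.225·3.962²/(0.53535·1000) = 0.084 m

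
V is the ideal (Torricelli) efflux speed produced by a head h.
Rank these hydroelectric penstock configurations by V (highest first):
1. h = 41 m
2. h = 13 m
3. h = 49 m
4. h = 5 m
Case 1: V = 28.36 m/s
Case 2: V = 15.97 m/s
Case 3: V = 31.01 m/s
Case 4: V = 9.905 m/s
Ranking (highest first): 3, 1, 2, 4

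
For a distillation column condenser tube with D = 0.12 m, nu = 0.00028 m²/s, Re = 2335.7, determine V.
Formula: Re = \frac{V D}{\nu}
Substituting knowns: 2335.7 = V·0.12/0.00028
Solving for V: V = 2335.7·0.00028/0.12 = 5.45 m/s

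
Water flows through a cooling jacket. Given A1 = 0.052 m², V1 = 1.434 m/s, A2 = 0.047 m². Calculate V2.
Formula: V_2 = \frac{A_1 V_1}{A_2}
V2 = 0.052·1.434/0.047 = 1.587 m/s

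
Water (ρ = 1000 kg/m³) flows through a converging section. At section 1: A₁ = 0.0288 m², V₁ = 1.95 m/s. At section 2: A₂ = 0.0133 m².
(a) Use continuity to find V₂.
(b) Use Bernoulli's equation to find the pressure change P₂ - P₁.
(a) Continuity: A₁V₁=A₂V₂ -> V₂=A₁V₁/A₂=0.0288*1.95/0.0133=4.22 m/s
(b) Bernoulli: P₂-P₁=0.5*rho*(V₁^2-V₂^2)/1000=0.5*1000*(1.95^2-4.22^2)/1000=-7.003 kPa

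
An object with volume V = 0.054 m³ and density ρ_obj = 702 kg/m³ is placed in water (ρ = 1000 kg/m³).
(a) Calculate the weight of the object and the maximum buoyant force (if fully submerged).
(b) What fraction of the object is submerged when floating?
(a) W=rho_obj*g*V=702*9.81*0.054=371.9 N; F_B(max)=rho*g*V=1000*9.81*0.054=529.7 N
(b) Floating fraction=rho_obj/rho=702/1000=0.702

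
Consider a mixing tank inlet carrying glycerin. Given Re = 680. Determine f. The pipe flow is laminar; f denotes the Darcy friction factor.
Formula: f = \frac{64}{Re}
f = 64/680 = 0.09412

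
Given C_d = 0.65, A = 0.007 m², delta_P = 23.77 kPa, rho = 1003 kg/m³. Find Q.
Formula: Q = C_d A \sqrt{\frac{2 \Delta P}{\rho}}
Q = 0.65·0.007·√(2·(23.77·1000)/1003)·1000 = 31.32 L/s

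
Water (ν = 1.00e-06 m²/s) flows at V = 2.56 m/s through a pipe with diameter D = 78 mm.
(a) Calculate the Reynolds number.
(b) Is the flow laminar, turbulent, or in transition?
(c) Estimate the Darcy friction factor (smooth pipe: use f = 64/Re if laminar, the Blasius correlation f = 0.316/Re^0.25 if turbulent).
(a) Re = V·D/ν = 2.56·0.078/1.00e-06 = 199680
(b) Flow regime: turbulent (Re > 4000)
(c) Friction factor: f = 0.316/Re^0.25 = 0.316/199680^0.25 = 0.01495 (Blasius is strictly valid for Re ≲ 1e5; used here as the smooth-pipe estimate the problem specifies)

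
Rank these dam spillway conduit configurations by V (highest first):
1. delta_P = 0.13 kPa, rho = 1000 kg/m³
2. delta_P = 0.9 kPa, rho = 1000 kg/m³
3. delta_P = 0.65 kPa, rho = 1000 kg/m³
Case 1: V = 0.5099 m/s
Case 2: V = 1.342 m/s
Case 3: V = 1.14 m/s
Ranking (highest first): 2, 3, 1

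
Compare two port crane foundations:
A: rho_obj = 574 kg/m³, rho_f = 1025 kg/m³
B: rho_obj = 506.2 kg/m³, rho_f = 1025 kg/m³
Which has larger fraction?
fraction(A) = 0.56, fraction(B) = 0.4939. Answer: A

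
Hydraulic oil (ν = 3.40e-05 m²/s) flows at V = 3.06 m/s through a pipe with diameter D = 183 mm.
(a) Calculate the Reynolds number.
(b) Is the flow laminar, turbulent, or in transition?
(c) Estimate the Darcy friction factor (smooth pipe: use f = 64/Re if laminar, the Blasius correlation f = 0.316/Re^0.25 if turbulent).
(a) Re = V·D/ν = 3.06·0.183/3.40e-05 = 16470
(b) Flow regime: turbulent (Re > 4000)
(c) Friction factor: f = 0.316/Re^0.25 = 0.316/16470^0.25 = 0.02789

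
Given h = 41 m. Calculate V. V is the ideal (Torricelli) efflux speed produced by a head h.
Formula: V = \sqrt{2 g h}
V = √(2·9.81·41) = 28.36 m/s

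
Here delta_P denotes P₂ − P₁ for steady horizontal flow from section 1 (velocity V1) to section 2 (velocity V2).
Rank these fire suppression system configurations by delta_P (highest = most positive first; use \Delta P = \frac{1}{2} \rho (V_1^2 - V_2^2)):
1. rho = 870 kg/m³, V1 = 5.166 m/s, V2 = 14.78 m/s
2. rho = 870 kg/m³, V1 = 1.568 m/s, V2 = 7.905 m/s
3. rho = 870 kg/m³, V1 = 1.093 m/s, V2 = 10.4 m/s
Case 1: delta_P = -83.42 kPa
Case 2: delta_P = -26.11 kPa
Case 3: delta_P = -46.53 kPa
Ranking (highest first): 2, 3, 1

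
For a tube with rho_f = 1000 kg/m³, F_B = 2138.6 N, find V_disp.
Formula: F_B = \rho_f g V_{disp}
Substituting knowns: 2138.6 = 1000·9.81·V_disp
Solving for V_disp: V_disp = 2138.6/(1000·9.81) = 0.218 m³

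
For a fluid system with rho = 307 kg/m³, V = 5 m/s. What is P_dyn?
Formula: P_{dyn} = \frac{1}{2} \rho V^2
P_dyn = 0.5·307·5²/1000 = 3.837 kPa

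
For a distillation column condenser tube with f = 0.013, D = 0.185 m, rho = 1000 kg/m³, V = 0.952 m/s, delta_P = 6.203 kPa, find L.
Formula: \Delta P = f \frac{L}{D} \frac{\rho V^2}{2}
Substituting knowns: 6.203 = 0.013·(L/0.185)·0.5·1000·0.952²/1000
Solving for L: L = (6.203·1000)·0.185/(0.013·0.5·1000·0.952²) = 194.8 m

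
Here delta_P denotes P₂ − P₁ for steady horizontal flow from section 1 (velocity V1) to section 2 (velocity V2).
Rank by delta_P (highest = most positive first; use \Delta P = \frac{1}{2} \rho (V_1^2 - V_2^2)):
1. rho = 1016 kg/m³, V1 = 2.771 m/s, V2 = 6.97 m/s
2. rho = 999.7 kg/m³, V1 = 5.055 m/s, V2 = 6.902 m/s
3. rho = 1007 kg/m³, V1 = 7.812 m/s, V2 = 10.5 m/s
Case 1: delta_P = -20.78 kPa
Case 2: delta_P = -11.04 kPa
Case 3: delta_P = -24.78 kPa
Ranking (highest first): 2, 1, 3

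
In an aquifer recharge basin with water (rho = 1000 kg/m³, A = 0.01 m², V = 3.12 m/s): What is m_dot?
Formula: \dot{m} = \rho A V
m_dot = 1000·0.01·3.12 = 31.2 kg/s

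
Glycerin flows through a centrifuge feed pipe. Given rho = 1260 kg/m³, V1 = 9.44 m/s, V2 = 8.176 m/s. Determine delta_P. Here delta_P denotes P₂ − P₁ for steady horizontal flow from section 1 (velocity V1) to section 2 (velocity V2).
Formula: \Delta P = \frac{1}{2} \rho (V_1^2 - V_2^2)
delta_P = 0.5·1260·(9.44² − 8.176²)/1000 = 14.03 kPa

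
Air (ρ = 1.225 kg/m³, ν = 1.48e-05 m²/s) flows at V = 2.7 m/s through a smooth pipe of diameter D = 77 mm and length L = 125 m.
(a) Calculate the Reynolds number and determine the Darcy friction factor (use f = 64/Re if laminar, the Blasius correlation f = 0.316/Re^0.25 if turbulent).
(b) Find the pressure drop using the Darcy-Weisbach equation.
(a) Re = V·D/ν = 2.7·0.077/1.48e-05 = 14047 → turbulent (Re > 4000); f = 0.316/Re^0.25 = 0.316/14047^0.25 = 0.029026
(b) Darcy-Weisbach: ΔP = f·(L/D)·½ρV²/1000 = 0.029026·(125/0.077)·½·1.225·2.7²/1000 = 0.2104 kPa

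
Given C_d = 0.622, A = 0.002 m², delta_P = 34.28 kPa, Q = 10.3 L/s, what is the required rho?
Formula: Q = C_d A \sqrt{\frac{2 \Delta P}{\rho}}
Substituting knowns: 10.3 = 0.622·0.002·√(2·(34.28·1000)/rho)·1000
Solving for rho: rho = 2·(34.28·1000)/((10.3/1000)/(0.622·0.002))² = 1000 kg/m³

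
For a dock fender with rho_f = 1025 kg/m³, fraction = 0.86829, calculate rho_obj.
Formula: f_{sub} = \frac{\rho_{obj}}{\rho_f}
Substituting knowns: 0.86829 = rho_obj/1025
Solving for rho_obj: rho_obj = 0.86829·1025 = 890 kg/m³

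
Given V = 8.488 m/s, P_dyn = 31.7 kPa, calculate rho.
Formula: P_{dyn} = \frac{1}{2} \rho V^2
Substituting knowns: 31.7 = 0.5·rho·8.488²/1000
Solving for rho: rho = 2·(31.7·1000)/8.488² = 880 kg/m³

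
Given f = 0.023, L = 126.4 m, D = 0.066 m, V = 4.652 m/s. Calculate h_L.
Formula: h_L = f \frac{L}{D} \frac{V^2}{2g}
h_L = 0.023·(126.4/0.066)·4.652²/(2·9.81) = 48.59 m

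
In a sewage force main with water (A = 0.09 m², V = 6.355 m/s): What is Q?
Formula: Q = A V
Q = 0.09·6.355·1000 = 572 L/s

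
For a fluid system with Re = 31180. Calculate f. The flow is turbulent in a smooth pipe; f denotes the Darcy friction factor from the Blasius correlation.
Formula: f = \frac{0.316}{Re^{0.25}}
f = 0.316/31180^0.25 = 0.02378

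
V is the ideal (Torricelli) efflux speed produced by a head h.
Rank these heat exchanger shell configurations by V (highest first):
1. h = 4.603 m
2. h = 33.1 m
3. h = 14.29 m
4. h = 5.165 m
Case 1: V = 9.503 m/s
Case 2: V = 25.48 m/s
Case 3: V = 16.74 m/s
Case 4: V = 10.07 m/s
Ranking (highest first): 2, 3, 4, 1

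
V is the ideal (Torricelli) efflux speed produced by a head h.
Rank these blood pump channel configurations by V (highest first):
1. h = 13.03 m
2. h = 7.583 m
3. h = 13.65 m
Case 1: V = 15.99 m/s
Case 2: V = 12.2 m/s
Case 3: V = 16.36 m/s
Ranking (highest first): 3, 1, 2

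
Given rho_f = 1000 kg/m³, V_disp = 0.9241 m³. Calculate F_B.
Formula: F_B = \rho_f g V_{disp}
F_B = 1000·9.81·0.9241 = 9065 N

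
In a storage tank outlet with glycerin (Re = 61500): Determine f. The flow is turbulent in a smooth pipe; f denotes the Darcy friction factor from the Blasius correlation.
Formula: f = \frac{0.316}{Re^{0.25}}
f = 0.316/61500^0.25 = 0.02007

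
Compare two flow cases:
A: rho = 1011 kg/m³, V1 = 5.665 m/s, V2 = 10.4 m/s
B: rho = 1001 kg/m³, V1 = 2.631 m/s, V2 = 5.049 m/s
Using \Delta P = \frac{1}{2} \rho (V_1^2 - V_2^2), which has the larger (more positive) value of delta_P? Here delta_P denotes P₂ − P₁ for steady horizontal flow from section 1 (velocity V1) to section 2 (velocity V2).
delta_P(A) = -38.45 kPa, delta_P(B) = -9.294 kPa. Answer: B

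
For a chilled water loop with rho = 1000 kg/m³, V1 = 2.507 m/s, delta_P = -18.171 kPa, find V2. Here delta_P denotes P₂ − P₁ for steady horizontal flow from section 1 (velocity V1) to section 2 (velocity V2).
Formula: \Delta P = \frac{1}{2} \rho (V_1^2 - V_2^2)
Substituting knowns: -18.171 = 0.5·1000·(2.507² − V2²)/1000
Solving for V2: V2 = √(2.507² − 2·(-18.171·1000)/1000) = 6.529 m/s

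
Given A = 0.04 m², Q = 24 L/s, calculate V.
Formula: Q = A V
Substituting knowns: 24 = 0.04·V·1000
Solving for V: V = (24/1000)/0.04 = 0.6 m/s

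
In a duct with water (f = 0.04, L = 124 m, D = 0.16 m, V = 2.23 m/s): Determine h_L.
Formula: h_L = f \frac{L}{D} \frac{V^2}{2g}
h_L = 0.04·(124/0.16)·2.23²/(2·9.81) = 7.857 m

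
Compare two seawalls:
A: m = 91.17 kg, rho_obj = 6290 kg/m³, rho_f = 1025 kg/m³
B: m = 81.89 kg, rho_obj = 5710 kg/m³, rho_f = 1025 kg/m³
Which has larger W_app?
W_app(A) = 748.6 N, W_app(B) = 659.1 N. Answer: A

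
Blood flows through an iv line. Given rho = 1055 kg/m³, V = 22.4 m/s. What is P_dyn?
Formula: P_{dyn} = \frac{1}{2} \rho V^2
P_dyn = 0.5·1055·22.4²/1000 = 264.7 kPa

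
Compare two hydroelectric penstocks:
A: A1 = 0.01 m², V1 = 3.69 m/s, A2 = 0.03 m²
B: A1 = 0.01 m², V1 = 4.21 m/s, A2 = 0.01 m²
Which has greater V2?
V2(A) = 1.23 m/s, V2(B) = 4.21 m/s. Answer: B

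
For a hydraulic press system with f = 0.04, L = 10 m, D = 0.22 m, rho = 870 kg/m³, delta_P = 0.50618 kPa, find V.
Formula: \Delta P = f \frac{L}{D} \frac{\rho V^2}{2}
Substituting knowns: 0.50618 = 0.04·(10/0.22)·0.5·870·V²/1000
Solving for V: V = √((0.50618·1000)/(0.04·(10/0.22)·0.5·870)) = 0.8 m/s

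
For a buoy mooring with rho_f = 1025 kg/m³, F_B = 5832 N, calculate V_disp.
Formula: F_B = \rho_f g V_{disp}
Substituting knowns: 5832 = 1025·9.81·V_disp
Solving for V_disp: V_disp = 5832/(1025·9.81) = 0.58 m³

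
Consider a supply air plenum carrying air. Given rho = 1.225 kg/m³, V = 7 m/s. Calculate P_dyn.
Formula: P_{dyn} = \frac{1}{2} \rho V^2
P_dyn = 0.5·1.225·7²/1000 = 0.03001 kPa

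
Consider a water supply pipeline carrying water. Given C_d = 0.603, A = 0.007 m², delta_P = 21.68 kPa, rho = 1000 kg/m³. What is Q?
Formula: Q = C_d A \sqrt{\frac{2 \Delta P}{\rho}}
Q = 0.603·0.007·√(2·(21.68·1000)/1000)·1000 = 27.79 L/s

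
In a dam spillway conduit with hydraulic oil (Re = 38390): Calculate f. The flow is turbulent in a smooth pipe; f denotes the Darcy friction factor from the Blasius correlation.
Formula: f = \frac{0.316}{Re^{0.25}}
f = 0.316/38390^0.25 = 0.02258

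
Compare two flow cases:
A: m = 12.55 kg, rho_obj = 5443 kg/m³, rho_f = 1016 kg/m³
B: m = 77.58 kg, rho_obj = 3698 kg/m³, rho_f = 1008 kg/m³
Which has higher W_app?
W_app(A) = 100.1 N, W_app(B) = 553.6 N. Answer: B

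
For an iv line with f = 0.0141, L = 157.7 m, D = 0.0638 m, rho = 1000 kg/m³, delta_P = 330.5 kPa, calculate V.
Formula: \Delta P = f \frac{L}{D} \frac{\rho V^2}{2}
Substituting knowns: 330.5 = 0.0141·(157.7/0.0638)·0.5·1000·V²/1000
Solving for V: V = √((330.5·1000)/(0.0141·(157.7/0.0638)·0.5·1000)) = 4.355 m/s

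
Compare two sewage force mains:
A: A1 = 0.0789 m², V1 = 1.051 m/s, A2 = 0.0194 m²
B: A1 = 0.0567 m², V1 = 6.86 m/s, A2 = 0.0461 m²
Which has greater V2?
V2(A) = 4.274 m/s, V2(B) = 8.437 m/s. Answer: B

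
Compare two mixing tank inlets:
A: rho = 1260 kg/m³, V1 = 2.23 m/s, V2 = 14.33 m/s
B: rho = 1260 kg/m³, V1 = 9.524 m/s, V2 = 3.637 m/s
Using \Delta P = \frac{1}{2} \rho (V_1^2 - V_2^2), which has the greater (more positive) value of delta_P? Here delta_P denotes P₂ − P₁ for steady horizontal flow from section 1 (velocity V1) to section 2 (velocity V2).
delta_P(A) = -126.2 kPa, delta_P(B) = 48.81 kPa. Answer: B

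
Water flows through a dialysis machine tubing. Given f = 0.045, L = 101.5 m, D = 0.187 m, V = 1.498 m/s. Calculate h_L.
Formula: h_L = f \frac{L}{D} \frac{V^2}{2g}
h_L = 0.045·(101.5/0.187)·1.498²/(2·9.81) = 2.794 m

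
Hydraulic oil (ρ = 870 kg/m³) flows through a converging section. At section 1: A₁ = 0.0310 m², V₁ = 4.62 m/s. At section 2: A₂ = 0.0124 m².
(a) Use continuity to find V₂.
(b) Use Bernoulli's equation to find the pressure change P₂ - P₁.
(a) Continuity: A₁V₁=A₂V₂ -> V₂=A₁V₁/A₂=0.0310*4.62/0.0124=11.55 m/s
(b) Bernoulli: P₂-P₁=0.5*rho*(V₁^2-V₂^2)/1000=0.5*870*(4.62^2-11.55^2)/1000=-48.75 kPa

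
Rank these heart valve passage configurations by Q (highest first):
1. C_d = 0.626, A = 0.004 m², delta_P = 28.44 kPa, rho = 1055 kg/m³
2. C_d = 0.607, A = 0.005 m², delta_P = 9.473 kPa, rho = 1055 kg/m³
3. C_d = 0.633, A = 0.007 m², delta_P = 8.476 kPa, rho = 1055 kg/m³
Case 1: Q = 18.39 L/s
Case 2: Q = 12.86 L/s
Case 3: Q = 17.76 L/s
Ranking (highest first): 1, 3, 2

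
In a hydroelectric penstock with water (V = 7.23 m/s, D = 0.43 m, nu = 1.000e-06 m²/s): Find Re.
Formula: Re = \frac{V D}{\nu}
Re = 7.23·0.43/1.000e-06 = 3.109e+06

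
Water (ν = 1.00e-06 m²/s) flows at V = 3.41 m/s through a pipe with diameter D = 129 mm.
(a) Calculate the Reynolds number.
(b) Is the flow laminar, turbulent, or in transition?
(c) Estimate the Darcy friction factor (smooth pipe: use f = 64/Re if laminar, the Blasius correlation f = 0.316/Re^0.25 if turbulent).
(a) Re = V·D/ν = 3.41·0.129/1.00e-06 = 439890
(b) Flow regime: turbulent (Re > 4000)
(c) Friction factor: f = 0.316/Re^0.25 = 0.316/439890^0.25 = 0.01227 (Blasius is strictly valid for Re ≲ 1e5; used here as the smooth-pipe estimate the problem specifies)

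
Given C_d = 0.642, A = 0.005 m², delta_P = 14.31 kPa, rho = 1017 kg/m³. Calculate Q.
Formula: Q = C_d A \sqrt{\frac{2 \Delta P}{\rho}}
Q = 0.642·0.005·√(2·(14.31·1000)/1017)·1000 = 17.03 L/s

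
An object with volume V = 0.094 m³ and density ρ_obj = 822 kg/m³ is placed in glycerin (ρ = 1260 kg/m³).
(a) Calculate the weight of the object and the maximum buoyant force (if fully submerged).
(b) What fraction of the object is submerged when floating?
(a) W=rho_obj*g*V=822*9.81*0.094=758.0 N; F_B(max)=rho*g*V=1260*9.81*0.094=1161.9 N
(b) Floating fraction=rho_obj/rho=822/1260=0.652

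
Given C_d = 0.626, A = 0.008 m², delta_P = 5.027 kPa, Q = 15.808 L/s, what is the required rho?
Formula: Q = C_d A \sqrt{\frac{2 \Delta P}{\rho}}
Substituting knowns: 15.808 = 0.626·0.008·√(2·(5.027·1000)/rho)·1000
Solving for rho: rho = 2·(5.027·1000)/((15.808/1000)/(0.626·0.008))² = 1009 kg/m³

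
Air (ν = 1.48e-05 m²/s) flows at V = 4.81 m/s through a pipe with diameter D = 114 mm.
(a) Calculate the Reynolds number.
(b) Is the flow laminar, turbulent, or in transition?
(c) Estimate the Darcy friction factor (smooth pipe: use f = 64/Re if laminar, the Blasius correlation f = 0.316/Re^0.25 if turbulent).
(a) Re = V·D/ν = 4.81·0.114/1.48e-05 = 37050
(b) Flow regime: turbulent (Re > 4000)
(c) Friction factor: f = 0.316/Re^0.25 = 0.316/37050^0.25 = 0.02278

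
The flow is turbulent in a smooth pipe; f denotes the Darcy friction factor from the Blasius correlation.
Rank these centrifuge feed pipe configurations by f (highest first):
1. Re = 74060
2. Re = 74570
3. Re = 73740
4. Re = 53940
Case 1: f = 0.01916
Case 2: f = 0.01912
Case 3: f = 0.01918
Case 4: f = 0.02074
Ranking (highest first): 4, 3, 1, 2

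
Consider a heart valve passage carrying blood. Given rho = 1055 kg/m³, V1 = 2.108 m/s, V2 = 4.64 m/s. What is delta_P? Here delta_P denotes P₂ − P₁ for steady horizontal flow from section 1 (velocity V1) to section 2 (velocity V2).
Formula: \Delta P = \frac{1}{2} \rho (V_1^2 - V_2^2)
delta_P = 0.5·1055·(2.108² − 4.64²)/1000 = -9.013 kPa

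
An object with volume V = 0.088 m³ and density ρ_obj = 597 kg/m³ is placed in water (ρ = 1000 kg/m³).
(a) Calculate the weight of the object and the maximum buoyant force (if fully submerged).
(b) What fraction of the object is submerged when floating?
(a) W=rho_obj*g*V=597*9.81*0.088=515.4 N; F_B(max)=rho*g*V=1000*9.81*0.088=863.3 N
(b) Floating fraction=rho_obj/rho=597/1000=0.597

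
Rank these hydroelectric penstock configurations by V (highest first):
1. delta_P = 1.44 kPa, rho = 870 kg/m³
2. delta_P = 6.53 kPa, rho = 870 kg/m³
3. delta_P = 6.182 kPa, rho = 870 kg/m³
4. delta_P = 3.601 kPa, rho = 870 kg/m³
Case 1: V = 1.819 m/s
Case 2: V = 3.874 m/s
Case 3: V = 3.77 m/s
Case 4: V = 2.877 m/s
Ranking (highest first): 2, 3, 4, 1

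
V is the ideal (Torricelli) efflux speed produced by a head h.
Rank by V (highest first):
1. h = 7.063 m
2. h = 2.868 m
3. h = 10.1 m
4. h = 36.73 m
Case 1: V = 11.77 m/s
Case 2: V = 7.501 m/s
Case 3: V = 14.08 m/s
Case 4: V = 26.84 m/s
Ranking (highest first): 4, 3, 1, 2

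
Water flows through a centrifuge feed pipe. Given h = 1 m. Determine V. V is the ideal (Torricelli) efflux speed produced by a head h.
Formula: V = \sqrt{2 g h}
V = √(2·9.81·1) = 4.429 m/s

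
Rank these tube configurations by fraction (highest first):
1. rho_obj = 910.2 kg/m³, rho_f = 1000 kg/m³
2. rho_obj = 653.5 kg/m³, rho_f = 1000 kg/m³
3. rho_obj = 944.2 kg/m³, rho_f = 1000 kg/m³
Case 1: fraction = 0.9102
Case 2: fraction = 0.6535
Case 3: fraction = 0.9442
Ranking (highest first): 3, 1, 2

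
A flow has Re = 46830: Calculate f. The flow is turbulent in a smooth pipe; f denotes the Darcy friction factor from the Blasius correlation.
Formula: f = \frac{0.316}{Re^{0.25}}
f = 0.316/46830^0.25 = 0.02148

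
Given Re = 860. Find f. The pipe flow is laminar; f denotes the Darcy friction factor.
Formula: f = \frac{64}{Re}
f = 64/860 = 0.07442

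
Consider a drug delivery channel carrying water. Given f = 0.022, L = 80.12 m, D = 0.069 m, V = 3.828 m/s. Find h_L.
Formula: h_L = f \frac{L}{D} \frac{V^2}{2g}
h_L = 0.022·(80.12/0.069)·3.828²/(2·9.81) = 19.08 m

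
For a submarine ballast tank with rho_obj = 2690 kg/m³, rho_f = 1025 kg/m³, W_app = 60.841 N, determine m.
Formula: W_{app} = mg\left(1 - \frac{\rho_f}{\rho_{obj}}\right)
Substituting knowns: 60.841 = m·9.81·(1 − 1025/2690)
Solving for m: m = 60.841/(9.81·(1 − 1025/2690)) = 10.02 kg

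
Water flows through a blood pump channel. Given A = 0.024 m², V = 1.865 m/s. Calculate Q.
Formula: Q = A V
Q = 0.024·1.865·1000 = 44.76 L/s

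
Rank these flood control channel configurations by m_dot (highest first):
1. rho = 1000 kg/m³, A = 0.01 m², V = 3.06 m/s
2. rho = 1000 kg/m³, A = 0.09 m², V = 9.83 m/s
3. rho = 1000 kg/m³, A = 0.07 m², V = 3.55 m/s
Case 1: m_dot = 30.6 kg/s
Case 2: m_dot = 884.7 kg/s
Case 3: m_dot = 248.5 kg/s
Ranking (highest first): 2, 3, 1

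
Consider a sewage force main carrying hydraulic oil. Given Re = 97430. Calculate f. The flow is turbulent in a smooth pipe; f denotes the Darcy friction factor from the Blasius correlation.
Formula: f = \frac{0.316}{Re^{0.25}}
f = 0.316/97430^0.25 = 0.01789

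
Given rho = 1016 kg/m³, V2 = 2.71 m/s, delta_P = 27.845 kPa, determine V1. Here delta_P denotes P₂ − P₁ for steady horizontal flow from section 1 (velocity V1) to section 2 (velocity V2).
Formula: \Delta P = \frac{1}{2} \rho (V_1^2 - V_2^2)
Substituting knowns: 27.845 = 0.5·1016·(V1² − 2.71²)/1000
Solving for V1: V1 = √(2.71² + 2·(27.845·1000)/1016) = 7.884 m/s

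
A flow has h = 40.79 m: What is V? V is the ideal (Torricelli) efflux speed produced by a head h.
Formula: V = \sqrt{2 g h}
V = √(2·9.81·40.79) = 28.29 m/s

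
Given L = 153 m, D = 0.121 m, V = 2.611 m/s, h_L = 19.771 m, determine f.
Formula: h_L = f \frac{L}{D} \frac{V^2}{2g}
Substituting knowns: 19.771 = f·(153/0.121)·2.611²/(2·9.81)
Solving for f: f = 19.771·2·9.81/((153/0.121)·2.611²) = 0.045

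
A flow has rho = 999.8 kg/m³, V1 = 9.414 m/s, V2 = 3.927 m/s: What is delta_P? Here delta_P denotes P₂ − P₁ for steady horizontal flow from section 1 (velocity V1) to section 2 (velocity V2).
Formula: \Delta P = \frac{1}{2} \rho (V_1^2 - V_2^2)
delta_P = 0.5·999.8·(9.414² − 3.927²)/1000 = 36.59 kPa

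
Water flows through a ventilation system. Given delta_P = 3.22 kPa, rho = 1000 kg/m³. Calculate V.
Formula: V = \sqrt{\frac{2 \Delta P}{\rho}}
V = √(2·(3.22·1000)/1000) = 2.538 m/s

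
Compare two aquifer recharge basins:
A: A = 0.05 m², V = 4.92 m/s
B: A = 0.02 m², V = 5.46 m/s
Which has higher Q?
Q(A) = 246 L/s, Q(B) = 109.2 L/s. Answer: A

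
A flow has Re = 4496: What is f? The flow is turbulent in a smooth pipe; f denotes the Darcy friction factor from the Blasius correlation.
Formula: f = \frac{0.316}{Re^{0.25}}
f = 0.316/4496^0.25 = 0.03859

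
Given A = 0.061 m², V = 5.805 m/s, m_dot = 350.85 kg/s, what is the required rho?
Formula: \dot{m} = \rho A V
Substituting knowns: 350.85 = rho·0.061·5.805
Solving for rho: rho = 350.85/(0.061·5.805) = 990.8 kg/m³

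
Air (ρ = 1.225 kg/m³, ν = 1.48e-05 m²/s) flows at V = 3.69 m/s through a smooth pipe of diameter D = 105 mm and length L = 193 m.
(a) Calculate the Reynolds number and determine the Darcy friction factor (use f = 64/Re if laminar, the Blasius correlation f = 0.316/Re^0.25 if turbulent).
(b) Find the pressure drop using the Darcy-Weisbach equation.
(a) Re = V·D/ν = 3.69·0.105/1.48e-05 = 26179 → turbulent (Re > 4000); f = 0.316/Re^0.25 = 0.316/26179^0.25 = 0.024843
(b) Darcy-Weisbach: ΔP = f·(L/D)·½ρV²/1000 = 0.024843·(193/0.105)·½·1.225·3.69²/1000 = 0.3808 kPa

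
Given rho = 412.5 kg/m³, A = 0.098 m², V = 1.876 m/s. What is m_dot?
Formula: \dot{m} = \rho A V
m_dot = 412.5·0.098·1.876 = 75.84 kg/s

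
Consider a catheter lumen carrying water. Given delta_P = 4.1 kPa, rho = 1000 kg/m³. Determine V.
Formula: V = \sqrt{\frac{2 \Delta P}{\rho}}
V = √(2·(4.1·1000)/1000) = 2.864 m/s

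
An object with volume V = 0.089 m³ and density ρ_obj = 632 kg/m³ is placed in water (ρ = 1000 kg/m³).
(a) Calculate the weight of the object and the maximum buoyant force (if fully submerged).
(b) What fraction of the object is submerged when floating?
(a) W=rho_obj*g*V=632*9.81*0.089=551.8 N; F_B(max)=rho*g*V=1000*9.81*0.089=873.1 N
(b) Floating fraction=rho_obj/rho=632/1000=0.632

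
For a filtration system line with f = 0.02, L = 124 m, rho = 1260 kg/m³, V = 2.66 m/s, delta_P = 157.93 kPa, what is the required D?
Formula: \Delta P = f \frac{L}{D} \frac{\rho V^2}{2}
Substituting knowns: 157.93 = 0.02·(124/D)·0.5·1260·2.66²/1000
Solving for D: D = 0.02·124·0.5·1260·2.66²/(157.93·1000) = 0.07 m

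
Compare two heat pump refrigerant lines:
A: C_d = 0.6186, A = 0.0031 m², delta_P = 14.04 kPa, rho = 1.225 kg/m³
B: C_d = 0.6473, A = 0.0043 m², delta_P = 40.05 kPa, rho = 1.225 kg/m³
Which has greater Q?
Q(A) = 290.3 L/s, Q(B) = 711.7 L/s. Answer: B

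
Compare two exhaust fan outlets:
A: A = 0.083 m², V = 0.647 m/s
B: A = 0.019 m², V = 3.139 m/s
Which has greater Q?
Q(A) = 53.7 L/s, Q(B) = 59.64 L/s. Answer: B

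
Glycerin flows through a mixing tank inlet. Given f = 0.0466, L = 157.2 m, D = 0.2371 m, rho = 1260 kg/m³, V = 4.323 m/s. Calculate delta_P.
Formula: \Delta P = f \frac{L}{D} \frac{\rho V^2}{2}
delta_P = 0.0466·(157.2/0.2371)·0.5·1260·4.323²/1000 = 363.8 kPa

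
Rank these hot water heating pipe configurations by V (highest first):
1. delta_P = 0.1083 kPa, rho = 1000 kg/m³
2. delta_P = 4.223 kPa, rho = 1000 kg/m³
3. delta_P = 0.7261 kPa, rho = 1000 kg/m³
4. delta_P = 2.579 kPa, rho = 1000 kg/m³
Case 1: V = 0.4654 m/s
Case 2: V = 2.906 m/s
Case 3: V = 1.205 m/s
Case 4: V = 2.271 m/s
Ranking (highest first): 2, 4, 3, 1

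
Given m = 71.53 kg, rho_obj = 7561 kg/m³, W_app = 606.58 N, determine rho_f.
Formula: W_{app} = mg\left(1 - \frac{\rho_f}{\rho_{obj}}\right)
Substituting knowns: 606.58 = 71.53·9.81·(1 − rho_f/7561)
Solving for rho_f: rho_f = 7561·(1 − 606.58/(71.53·9.81)) = 1025 kg/m³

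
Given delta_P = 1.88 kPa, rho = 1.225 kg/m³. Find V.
Formula: V = \sqrt{\frac{2 \Delta P}{\rho}}
V = √(2·(1.88·1000)/1.225) = 55.4 m/s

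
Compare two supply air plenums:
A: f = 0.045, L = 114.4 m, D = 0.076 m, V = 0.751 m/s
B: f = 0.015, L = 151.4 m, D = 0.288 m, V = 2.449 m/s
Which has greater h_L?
h_L(A) = 1.947 m, h_L(B) = 2.41 m. Answer: B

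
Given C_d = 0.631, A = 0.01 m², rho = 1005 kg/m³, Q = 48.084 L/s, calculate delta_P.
Formula: Q = C_d A \sqrt{\frac{2 \Delta P}{\rho}}
Substituting knowns: 48.084 = 0.631·0.01·√(2·(delta_P·1000)/1005)·1000
Solving for delta_P: delta_P = ((48.084/1000)/(0.631·0.01))²·1005/2/1000 = 29.18 kPa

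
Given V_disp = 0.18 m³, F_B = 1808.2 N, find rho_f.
Formula: F_B = \rho_f g V_{disp}
Substituting knowns: 1808.2 = rho_f·9.81·0.18
Solving for rho_f: rho_f = 1808.2/(9.81·0.18) = 1024 kg/m³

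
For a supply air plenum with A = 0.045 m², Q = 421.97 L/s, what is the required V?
Formula: Q = A V
Substituting knowns: 421.97 = 0.045·V·1000
Solving for V: V = (421.97/1000)/0.045 = 9.377 m/s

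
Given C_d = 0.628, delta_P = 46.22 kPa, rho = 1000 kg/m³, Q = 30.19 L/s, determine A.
Formula: Q = C_d A \sqrt{\frac{2 \Delta P}{\rho}}
Substituting knowns: 30.19 = 0.628·A·√(2·(46.22·1000)/1000)·1000
Solving for A: A = (30.19/1000)/(0.628·√(2·(46.22·1000)/1000)) = 0.005 m²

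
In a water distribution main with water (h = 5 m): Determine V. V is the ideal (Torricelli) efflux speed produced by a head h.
Formula: V = \sqrt{2 g h}
V = √(2·9.81·5) = 9.905 m/s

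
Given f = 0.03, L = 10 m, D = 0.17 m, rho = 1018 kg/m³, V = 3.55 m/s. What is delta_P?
Formula: \Delta P = f \frac{L}{D} \frac{\rho V^2}{2}
delta_P = 0.03·(10/0.17)·0.5·1018·3.55²/1000 = 11.32 kPa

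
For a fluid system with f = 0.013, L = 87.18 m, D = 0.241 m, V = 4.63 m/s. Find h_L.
Formula: h_L = f \frac{L}{D} \frac{V^2}{2g}
h_L = 0.013·(87.18/0.241)·4.63²/(2·9.81) = 5.138 m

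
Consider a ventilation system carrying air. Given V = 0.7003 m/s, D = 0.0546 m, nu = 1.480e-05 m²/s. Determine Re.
Formula: Re = \frac{V D}{\nu}
Re = 0.7003·0.0546/1.480e-05 = 2584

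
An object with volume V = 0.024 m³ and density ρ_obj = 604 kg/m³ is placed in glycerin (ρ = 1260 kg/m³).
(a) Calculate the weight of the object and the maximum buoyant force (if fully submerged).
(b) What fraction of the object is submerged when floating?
(a) W=rho_obj*g*V=604*9.81*0.024=142.2 N; F_B(max)=rho*g*V=1260*9.81*0.024=296.7 N
(b) Floating fraction=rho_obj/rho=604/1260=0.479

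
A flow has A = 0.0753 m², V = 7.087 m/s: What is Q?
Formula: Q = A V
Q = 0.0753·7.087·1000 = 533.7 L/s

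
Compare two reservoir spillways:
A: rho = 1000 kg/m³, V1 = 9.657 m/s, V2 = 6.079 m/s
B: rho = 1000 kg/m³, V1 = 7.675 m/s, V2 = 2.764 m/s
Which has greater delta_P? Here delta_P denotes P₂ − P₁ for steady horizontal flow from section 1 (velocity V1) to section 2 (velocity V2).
delta_P(A) = 28.15 kPa, delta_P(B) = 25.63 kPa. Answer: A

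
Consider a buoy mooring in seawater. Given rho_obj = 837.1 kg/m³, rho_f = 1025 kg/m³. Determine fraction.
Formula: f_{sub} = \frac{\rho_{obj}}{\rho_f}
fraction = 837.1/1025 = 0.8167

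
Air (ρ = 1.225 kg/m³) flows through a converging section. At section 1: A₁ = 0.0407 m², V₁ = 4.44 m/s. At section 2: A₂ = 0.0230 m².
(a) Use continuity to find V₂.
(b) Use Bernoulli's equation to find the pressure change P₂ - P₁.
(a) Continuity: A₁V₁=A₂V₂ -> V₂=A₁V₁/A₂=0.0407*4.44/0.0230=7.86 m/s
(b) Bernoulli: P₂-P₁=0.5*rho*(V₁^2-V₂^2)/1000=0.5*1.225*(4.44^2-7.86^2)/1000=-0.02577 kPa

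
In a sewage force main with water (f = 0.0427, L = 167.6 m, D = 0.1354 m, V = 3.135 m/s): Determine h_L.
Formula: h_L = f \frac{L}{D} \frac{V^2}{2g}
h_L = 0.0427·(167.6/0.1354)·3.135²/(2·9.81) = 26.48 m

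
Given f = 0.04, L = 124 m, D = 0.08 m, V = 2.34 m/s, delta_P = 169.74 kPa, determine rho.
Formula: \Delta P = f \frac{L}{D} \frac{\rho V^2}{2}
Substituting knowns: 169.74 = 0.04·(124/0.08)·0.5·rho·2.34²/1000
Solving for rho: rho = (169.74·1000)/(0.04·(124/0.08)·0.5·2.34²) = 1000 kg/m³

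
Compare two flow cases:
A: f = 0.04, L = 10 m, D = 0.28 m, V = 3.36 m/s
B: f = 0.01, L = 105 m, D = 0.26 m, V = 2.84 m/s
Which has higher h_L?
h_L(A) = 0.822 m, h_L(B) = 1.66 m. Answer: B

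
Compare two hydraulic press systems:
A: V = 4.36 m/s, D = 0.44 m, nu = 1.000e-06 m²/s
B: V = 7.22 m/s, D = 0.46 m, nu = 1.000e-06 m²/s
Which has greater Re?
Re(A) = 1.918e+06, Re(B) = 3.321e+06. Answer: B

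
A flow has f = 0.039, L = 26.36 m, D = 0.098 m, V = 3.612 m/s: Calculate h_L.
Formula: h_L = f \frac{L}{D} \frac{V^2}{2g}
h_L = 0.039·(26.36/0.098)·3.612²/(2·9.81) = 6.976 m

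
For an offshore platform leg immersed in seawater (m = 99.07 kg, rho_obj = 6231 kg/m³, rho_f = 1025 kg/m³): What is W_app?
Formula: W_{app} = mg\left(1 - \frac{\rho_f}{\rho_{obj}}\right)
W_app = 99.07·9.81·(1 − 1025/6231) = 812 N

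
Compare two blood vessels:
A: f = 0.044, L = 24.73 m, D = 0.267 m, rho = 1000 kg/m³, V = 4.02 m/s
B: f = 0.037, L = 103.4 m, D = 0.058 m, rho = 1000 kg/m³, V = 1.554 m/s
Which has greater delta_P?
delta_P(A) = 32.93 kPa, delta_P(B) = 79.65 kPa. Answer: B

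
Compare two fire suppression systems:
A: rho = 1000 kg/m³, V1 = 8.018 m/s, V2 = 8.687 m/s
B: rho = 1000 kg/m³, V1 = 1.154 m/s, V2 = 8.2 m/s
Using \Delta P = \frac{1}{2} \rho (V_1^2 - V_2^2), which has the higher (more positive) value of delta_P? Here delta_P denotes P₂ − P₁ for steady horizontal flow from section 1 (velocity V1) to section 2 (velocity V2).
delta_P(A) = -5.588 kPa, delta_P(B) = -32.95 kPa. Answer: A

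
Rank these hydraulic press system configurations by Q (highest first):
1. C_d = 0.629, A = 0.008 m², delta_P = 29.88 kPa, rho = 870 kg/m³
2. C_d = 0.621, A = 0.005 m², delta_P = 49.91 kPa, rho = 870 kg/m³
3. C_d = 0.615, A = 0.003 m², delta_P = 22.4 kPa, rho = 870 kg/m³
Case 1: Q = 41.7 L/s
Case 2: Q = 33.26 L/s
Case 3: Q = 13.24 L/s
Ranking (highest first): 1, 2, 3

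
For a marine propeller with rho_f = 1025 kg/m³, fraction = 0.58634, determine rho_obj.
Formula: f_{sub} = \frac{\rho_{obj}}{\rho_f}
Substituting knowns: 0.58634 = rho_obj/1025
Solving for rho_obj: rho_obj = 0.58634·1025 = 601 kg/m³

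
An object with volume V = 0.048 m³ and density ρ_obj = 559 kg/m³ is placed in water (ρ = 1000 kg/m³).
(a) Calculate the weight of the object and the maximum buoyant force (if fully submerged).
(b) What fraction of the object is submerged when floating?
(a) W=rho_obj*g*V=559*9.81*0.048=263.2 N; F_B(max)=rho*g*V=1000*9.81*0.048=470.9 N
(b) Floating fraction=rho_obj/rho=559/1000=0.559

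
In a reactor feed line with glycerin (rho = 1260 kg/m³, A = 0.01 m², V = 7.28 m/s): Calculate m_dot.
Formula: \dot{m} = \rho A V
m_dot = 1260·0.01·7.28 = 91.73 kg/s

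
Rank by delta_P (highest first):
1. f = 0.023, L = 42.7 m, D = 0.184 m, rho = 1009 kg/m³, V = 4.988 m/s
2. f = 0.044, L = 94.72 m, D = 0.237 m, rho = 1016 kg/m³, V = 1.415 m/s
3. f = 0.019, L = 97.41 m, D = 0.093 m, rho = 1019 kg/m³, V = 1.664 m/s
Case 1: delta_P = 67 kPa
Case 2: delta_P = 17.89 kPa
Case 3: delta_P = 28.08 kPa
Ranking (highest first): 1, 3, 2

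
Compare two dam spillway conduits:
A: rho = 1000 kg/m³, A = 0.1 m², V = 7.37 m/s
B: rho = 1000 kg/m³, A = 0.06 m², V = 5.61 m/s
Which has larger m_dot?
m_dot(A) = 737 kg/s, m_dot(B) = 336.6 kg/s. Answer: A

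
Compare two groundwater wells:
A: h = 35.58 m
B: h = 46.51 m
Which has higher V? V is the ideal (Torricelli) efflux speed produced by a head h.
V(A) = 26.42 m/s, V(B) = 30.21 m/s. Answer: B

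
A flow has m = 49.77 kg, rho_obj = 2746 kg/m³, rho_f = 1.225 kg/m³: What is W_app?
Formula: W_{app} = mg\left(1 - \frac{\rho_f}{\rho_{obj}}\right)
W_app = 49.77·9.81·(1 − 1.225/2746) = 488 N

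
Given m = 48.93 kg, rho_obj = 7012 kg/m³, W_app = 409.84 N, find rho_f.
Formula: W_{app} = mg\left(1 - \frac{\rho_f}{\rho_{obj}}\right)
Substituting knowns: 409.84 = 48.93·9.81·(1 − rho_f/7012)
Solving for rho_f: rho_f = 7012·(1 − 409.84/(48.93·9.81)) = 1025 kg/m³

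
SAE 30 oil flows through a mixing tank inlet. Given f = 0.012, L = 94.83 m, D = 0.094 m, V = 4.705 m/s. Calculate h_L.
Formula: h_L = f \frac{L}{D} \frac{V^2}{2g}
h_L = 0.012·(94.83/0.094)·4.705²/(2·9.81) = 13.66 m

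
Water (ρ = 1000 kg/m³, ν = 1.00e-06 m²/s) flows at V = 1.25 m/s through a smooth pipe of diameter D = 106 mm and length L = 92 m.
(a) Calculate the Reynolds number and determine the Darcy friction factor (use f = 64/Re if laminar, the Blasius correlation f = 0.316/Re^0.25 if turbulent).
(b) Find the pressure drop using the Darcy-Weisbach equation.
(a) Re = V·D/ν = 1.25·0.106/1.00e-06 = 132500 → turbulent (Re > 4000); f = 0.316/Re^0.25 = 0.316/132500^0.25 = 0.016563 (Blasius is strictly valid for Re ≲ 1e5; used here as the smooth-pipe estimate the problem specifies)
(b) Darcy-Weisbach: ΔP = f·(L/D)·½ρV²/1000 = 0.016563·(92/0.106)·½·1000·1.25²/1000 = 11.23 kPa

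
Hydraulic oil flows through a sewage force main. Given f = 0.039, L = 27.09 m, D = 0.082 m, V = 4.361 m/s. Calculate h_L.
Formula: h_L = f \frac{L}{D} \frac{V^2}{2g}
h_L = 0.039·(27.09/0.082)·4.361²/(2·9.81) = 12.49 m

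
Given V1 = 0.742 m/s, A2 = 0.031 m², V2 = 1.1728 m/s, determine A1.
Formula: V_2 = \frac{A_1 V_1}{A_2}
Substituting knowns: 1.1728 = A1·0.742/0.031
Solving for A1: A1 = 1.1728·0.031/0.742 = 0.049 m²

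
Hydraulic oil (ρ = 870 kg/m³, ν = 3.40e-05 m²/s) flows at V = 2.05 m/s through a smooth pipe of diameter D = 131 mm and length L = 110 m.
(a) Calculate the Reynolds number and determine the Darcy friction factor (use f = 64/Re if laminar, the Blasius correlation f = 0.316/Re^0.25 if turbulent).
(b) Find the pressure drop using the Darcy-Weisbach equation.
(a) Re = V·D/ν = 2.05·0.131/3.40e-05 = 7898.5 → turbulent (Re > 4000); f = 0.316/Re^0.25 = 0.316/7898.5^0.25 = 0.03352
(b) Darcy-Weisbach: ΔP = f·(L/D)·½ρV²/1000 = 0.03352·(110/0.131)·½·870·2.05²/1000 = 51.45 kPa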